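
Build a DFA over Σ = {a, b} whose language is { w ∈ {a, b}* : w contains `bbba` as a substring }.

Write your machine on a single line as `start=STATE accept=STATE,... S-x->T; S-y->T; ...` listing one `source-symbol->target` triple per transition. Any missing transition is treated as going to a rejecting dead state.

start=s0; accept=s4; s0-a->s0; s0-b->s1; s1-a->s0; s1-b->s2; s2-a->s0; s2-b->s3; s3-a->s4; s3-b->s3; s4-a->s4; s4-b->s4

Track how much of `bbba` has been matched so far: state s0 is no progress, s4 is the absorbing accept state reached once `bbba` has occurred. Intermediate states record partial matches; on a mismatch, fall back to the longest reusable overlap.
        a   b  
>  s0   s0  s1 
   s1   s0  s2 
   s2   s0  s3 
   s3   s4  s3 
 * s4   s4  s4 
(> = start, * = accepting)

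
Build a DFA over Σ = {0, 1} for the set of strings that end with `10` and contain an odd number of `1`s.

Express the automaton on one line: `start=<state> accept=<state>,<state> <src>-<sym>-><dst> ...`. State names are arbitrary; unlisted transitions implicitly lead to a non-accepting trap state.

Run two small machines in parallel and take their product. One (3 states) tracks how much of the suffix `10` has currently been matched; the other (2 states) tracks the count of `1`s modulo 2. Each combined state is a pair, one component from each; accept when both components accept.
6 states suffice.
       0  1 
>  A   A  B 
   B   C  D 
 * C   E  D 
   D   F  B 
   E   E  D 
   F   A  B 
(> = start, * = accepting)

start=A accept=C A-0->A A-1->B B-0->C B-1->D C-0->E C-1->D D-0->F D-1->B E-0->E E-1->D F-0->A F-1->B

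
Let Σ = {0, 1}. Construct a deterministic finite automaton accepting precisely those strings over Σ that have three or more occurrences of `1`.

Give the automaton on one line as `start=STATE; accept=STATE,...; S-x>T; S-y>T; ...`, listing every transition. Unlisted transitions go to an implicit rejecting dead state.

Only the number of `1`s matters, and only up to 4. Make a chain S0 → S1 → S2 → S3 → S4 advanced by each `1` (with S4 absorbing); every other symbol self-loops. The accepting set is {S3, S4}.
        0   1  
>  S0   S0  S1 
   S1   S1  S2 
   S2   S2  S3 
 * S3   S3  S4 
 * S4   S4  S4 
(> = start, * = accepting)

start=S0; accept=S3,S4; S0-0>S0; S0-1>S1; S1-0>S1; S1-1>S2; S2-0>S2; S2-1>S3; S3-0>S3; S3-1>S4; S4-0>S4; S4-1>S4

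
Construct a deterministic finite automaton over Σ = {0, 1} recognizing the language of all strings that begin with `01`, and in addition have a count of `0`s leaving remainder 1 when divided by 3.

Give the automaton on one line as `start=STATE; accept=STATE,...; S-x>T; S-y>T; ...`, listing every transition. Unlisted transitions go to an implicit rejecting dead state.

start=q0; accept=q3; q0-0>q1; q0-1>q2; q1-0>q2; q1-1>q3; q2-0>q2; q2-1>q2; q3-0>q4; q3-1>q3; q4-0>q5; q4-1>q4; q5-0>q3; q5-1>q5

Handle the two conditions separately and then intersect. The first has 4 states tracking whether the input so far still matches the prefix `01`; the second has 3 states tracking the count of `0`s modulo 3. A product state is a pair (one from each), accepting exactly when both do. Equivalent product states are then merged.
With 6 states:
        0   1  
>  q0   q1  q2 
   q1   q2  q3 
   q2   q2  q2 
 * q3   q4  q3 
   q4   q5  q4 
   q5   q3  q5 
(> = start, * = accepting)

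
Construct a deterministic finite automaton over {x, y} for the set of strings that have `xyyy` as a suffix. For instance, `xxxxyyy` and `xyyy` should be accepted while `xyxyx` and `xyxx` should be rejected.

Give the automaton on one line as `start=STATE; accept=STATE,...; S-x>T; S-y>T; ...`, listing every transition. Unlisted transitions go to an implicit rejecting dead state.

Let each state record the length of the longest suffix of the input read so far that is also a prefix of `xyyy`. q1 means the last symbol is `x`; q2 means the last 2 symbols are `xy`; q3 means the last 3 symbols are `xyy`; q4 means the last 4 symbols are `xyyy`. Accept only at q4, where the string currently ends in `xyyy`.
With 5 states:
        x   y  
>  q0   q1  q0 
   q1   q1  q2 
   q2   q1  q3 
   q3   q1  q4 
 * q4   q1  q0 
(> = start, * = accepting)

start=q0; accept=q4; q0-x>q1; q0-y>q0; q1-x>q1; q1-y>q2; q2-x>q1; q2-y>q3; q3-x>q1; q3-y>q4; q4-x>q1; q4-y>q0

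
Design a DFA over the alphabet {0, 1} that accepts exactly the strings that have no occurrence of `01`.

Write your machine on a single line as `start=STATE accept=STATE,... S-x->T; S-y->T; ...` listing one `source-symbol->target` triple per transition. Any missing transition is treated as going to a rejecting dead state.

start=A; accept=A,B; A-0->B; A-1->A; B-0->B; B-1->C; C-0->C; C-1->C

This is the complement of 'contains `01`'. Use the same substring-matching states — A through C holding how much of `01` has just been matched — but flip the accepting set: everything except the trap C accepts.
A 3-state machine:
       0  1 
>* A   B  A 
 * B   B  C 
   C   C  C 
(> = start, * = accepting)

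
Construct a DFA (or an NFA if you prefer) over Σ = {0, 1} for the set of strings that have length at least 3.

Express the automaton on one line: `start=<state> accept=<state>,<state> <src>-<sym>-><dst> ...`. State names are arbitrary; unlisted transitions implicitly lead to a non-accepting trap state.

Count input length up to 4: every symbol moves from q0 toward q4, which means 'more than 3' and absorbs. Accept from {q3, q4}.
        0   1  
>  q0   q1  q1 
   q1   q2  q2 
   q2   q3  q3 
 * q3   q4  q4 
 * q4   q4  q4 
(> = start, * = accepting)

start=q0 accept=q3,q4 q0-0->q1 q0-1->q1 q1-0->q2 q1-1->q2 q2-0->q3 q2-1->q3 q3-0->q4 q3-1->q4 q4-0->q4 q4-1->q4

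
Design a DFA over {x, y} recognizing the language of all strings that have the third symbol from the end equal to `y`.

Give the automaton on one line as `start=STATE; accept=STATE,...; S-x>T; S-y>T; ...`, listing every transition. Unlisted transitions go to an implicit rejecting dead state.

A DFA must remember the last 3 symbols (since which symbol is third-to-last isn't known until the input ends). Use one state per possible window of the last ≤3 symbols; accept from those whose window starts with `y`.
With 15 states:
          x    y  
>  S0     S1   S2 
   S1     S3   S4 
   S2     S5   S6 
   S3     S7   S8 
   S4     S9  S10 
   S5    S11  S12 
   S6    S13  S14 
   S7     S7   S8 
   S8     S9  S10 
   S9    S11  S12 
   S10   S13  S14 
 * S11    S7   S8 
 * S12    S9  S10 
 * S13   S11  S12 
 * S14   S13  S14 
(> = start, * = accepting)

start=S0; accept=S11,S12,S13,S14; S0-x>S1; S0-y>S2; S1-x>S3; S1-y>S4; S2-x>S5; S2-y>S6; S3-x>S7; S3-y>S8; S4-x>S9; S4-y>S10; S5-x>S11; S5-y>S12; S6-x>S13; S6-y>S14; S7-x>S7; S7-y>S8; S8-x>S9; S8-y>S10; S9-x>S11; S9-y>S12; S10-x>S13; S10-y>S14; S11-x>S7; S11-y>S8; S12-x>S9; S12-y>S10; S13-x>S11; S13-y>S12; S14-x>S13; S14-y>S14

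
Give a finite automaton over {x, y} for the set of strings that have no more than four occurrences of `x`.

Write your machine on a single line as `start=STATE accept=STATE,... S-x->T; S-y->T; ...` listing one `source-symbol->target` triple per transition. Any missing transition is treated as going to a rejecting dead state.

Count `x`s, saturating at 5: states q0 through q4 mean 0 through 4 `x`s seen; q5 means more than 4. Each `x` increments (capped at q5); other symbols loop. Accept from {q0, q1, q2, q3, q4}.
A 6-state machine:
        x   y  
>* q0   q1  q0 
 * q1   q2  q1 
 * q2   q3  q2 
 * q3   q4  q3 
 * q4   q5  q4 
   q5   q5  q5 
(> = start, * = accepting)

start=q0; accept=q0,q1,q2,q3,q4; q0-x->q1; q0-y->q0; q1-x->q2; q1-y->q1; q2-x->q3; q2-y->q2; q3-x->q4; q3-y->q3; q4-x->q5; q4-y->q4; q5-x->q5; q5-y->q5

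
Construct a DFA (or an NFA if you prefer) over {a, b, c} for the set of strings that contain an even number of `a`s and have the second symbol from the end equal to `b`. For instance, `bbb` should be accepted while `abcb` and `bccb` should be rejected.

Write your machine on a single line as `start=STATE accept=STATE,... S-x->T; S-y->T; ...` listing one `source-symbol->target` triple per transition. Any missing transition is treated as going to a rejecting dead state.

start=S0; accept=S4,S5; S0-a->S1; S0-b->S2; S0-c->S0; S1-a->S0; S1-b->S3; S1-c->S1; S2-a->S1; S2-b->S4; S2-c->S5; S3-a->S5; S3-b->S3; S3-c->S1; S4-a->S1; S4-b->S4; S4-c->S5; S5-a->S1; S5-b->S2; S5-c->S0

Run two small machines in parallel and take their product. One (2 states) tracks the count of `a`s modulo 2; the other (13 states) tracks the last 2 symbols read. Each combined state is a pair, one component from each; accept when both components accept. Equivalent product states are then merged.
        a   b   c  
>  S0   S1  S2  S0 
   S1   S0  S3  S1 
   S2   S1  S4  S5 
   S3   S5  S3  S1 
 * S4   S1  S4  S5 
 * S5   S1  S2  S0 
(> = start, * = accepting)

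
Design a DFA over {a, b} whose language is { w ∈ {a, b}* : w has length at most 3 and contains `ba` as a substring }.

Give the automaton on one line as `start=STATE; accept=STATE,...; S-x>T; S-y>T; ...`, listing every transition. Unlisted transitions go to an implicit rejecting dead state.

start=q0; accept=q5,q6; q0-a>q1; q0-b>q2; q1-a>q3; q1-b>q4; q2-a>q5; q2-b>q4; q3-a>q3; q3-b>q3; q4-a>q6; q4-b>q3; q5-a>q6; q5-b>q6; q6-a>q3; q6-b>q3

Run two small machines in parallel and take their product. The first has 5 states tracking the input length, saturating at 4; the second has 3 states tracking whether and how much of `ba` has been seen. A product state is a pair (one from each), accepting exactly when both do. Equivalent product states are then merged.
        a   b  
>  q0   q1  q2 
   q1   q3  q4 
   q2   q5  q4 
   q3   q3  q3 
   q4   q6  q3 
 * q5   q6  q6 
 * q6   q3  q3 
(> = start, * = accepting)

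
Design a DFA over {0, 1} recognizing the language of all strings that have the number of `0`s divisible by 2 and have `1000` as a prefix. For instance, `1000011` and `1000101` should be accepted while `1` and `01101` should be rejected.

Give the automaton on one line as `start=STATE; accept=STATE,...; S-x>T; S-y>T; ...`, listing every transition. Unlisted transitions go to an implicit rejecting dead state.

start=A; accept=H; A-0>B; A-1>C; B-0>D; B-1>B; C-0>E; C-1>D; D-0>B; D-1>D; E-0>F; E-1>B; F-0>G; F-1>D; G-0>H; G-1>G; H-0>G; H-1>H

Handle the two conditions separately and then intersect. The first has 2 states tracking the count of `0`s modulo 2; the second has 6 states tracking whether the input so far still matches the prefix `1000`. A product state is a pair (one from each), accepting exactly when both do.
An 8-state machine:
       0  1 
>  A   B  C 
   B   D  B 
   C   E  D 
   D   B  D 
   E   F  B 
   F   G  D 
   G   H  G 
 * H   G  H 
(> = start, * = accepting)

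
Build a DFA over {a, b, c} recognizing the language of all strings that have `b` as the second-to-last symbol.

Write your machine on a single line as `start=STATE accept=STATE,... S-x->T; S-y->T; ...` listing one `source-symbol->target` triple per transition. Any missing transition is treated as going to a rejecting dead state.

A DFA must remember the last 2 symbols (since which symbol is second-to-last isn't known until the input ends). Use one state per possible window of the last ≤2 symbols; accept from those whose window starts with `b`.
          a    b    c  
>  q0     q1   q2   q3 
   q1     q4   q5   q6 
   q2     q7   q8   q9 
   q3    q10  q11  q12 
   q4     q4   q5   q6 
   q5     q7   q8   q9 
   q6    q10  q11  q12 
 * q7     q4   q5   q6 
 * q8     q7   q8   q9 
 * q9    q10  q11  q12 
   q10    q4   q5   q6 
   q11    q7   q8   q9 
   q12   q10  q11  q12 
(> = start, * = accepting)

start=q0; accept=q7,q8,q9; q0-a->q1; q0-b->q2; q0-c->q3; q1-a->q4; q1-b->q5; q1-c->q6; q2-a->q7; q2-b->q8; q2-c->q9; q3-a->q10; q3-b->q11; q3-c->q12; q4-a->q4; q4-b->q5; q4-c->q6; q5-a->q7; q5-b->q8; q5-c->q9; q6-a->q10; q6-b->q11; q6-c->q12; q7-a->q4; q7-b->q5; q7-c->q6; q8-a->q7; q8-b->q8; q8-c->q9; q9-a->q10; q9-b->q11; q9-c->q12; q10-a->q4; q10-b->q5; q10-c->q6; q11-a->q7; q11-b->q8; q11-c->q9; q12-a->q10; q12-b->q11; q12-c->q12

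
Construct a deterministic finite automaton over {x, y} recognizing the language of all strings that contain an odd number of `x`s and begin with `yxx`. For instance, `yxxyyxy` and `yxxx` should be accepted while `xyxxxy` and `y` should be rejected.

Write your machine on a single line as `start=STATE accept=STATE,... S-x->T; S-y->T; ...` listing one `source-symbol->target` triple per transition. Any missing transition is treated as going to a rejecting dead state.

start=q0; accept=q6; q0-x->q1; q0-y->q2; q1-x->q3; q1-y->q1; q2-x->q4; q2-y->q3; q3-x->q1; q3-y->q3; q4-x->q5; q4-y->q1; q5-x->q6; q5-y->q5; q6-x->q5; q6-y->q6

Run two small machines in parallel and take their product. The first has 2 states tracking the count of `x`s modulo 2; the second has 5 states tracking whether the input so far still matches the prefix `yxx`. A product state is a pair (one from each), accepting exactly when both do.
A 7-state machine:
        x   y  
>  q0   q1  q2 
   q1   q3  q1 
   q2   q4  q3 
   q3   q1  q3 
   q4   q5  q1 
   q5   q6  q5 
 * q6   q5  q6 
(> = start, * = accepting)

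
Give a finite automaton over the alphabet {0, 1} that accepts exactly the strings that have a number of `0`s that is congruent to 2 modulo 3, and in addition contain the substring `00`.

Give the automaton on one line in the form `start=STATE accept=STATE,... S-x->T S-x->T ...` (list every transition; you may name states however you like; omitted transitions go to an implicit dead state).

Run two small machines in parallel and take their product. The first has 3 states tracking the count of `0`s modulo 3; the second has 3 states tracking whether and how much of `00` has been seen. A product state is a pair (one from each), accepting exactly when both do.
A 9-state machine:
        0   1  
>  S0   S1  S0 
   S1   S2  S3 
 * S2   S4  S2 
   S3   S5  S3 
   S4   S6  S4 
   S5   S4  S7 
   S6   S2  S6 
   S7   S8  S7 
   S8   S6  S0 
(> = start, * = accepting)

start=S0 accept=S2 S0-0->S1 S0-1->S0 S1-0->S2 S1-1->S3 S2-0->S4 S2-1->S2 S3-0->S5 S3-1->S3 S4-0->S6 S4-1->S4 S5-0->S4 S5-1->S7 S6-0->S2 S6-1->S6 S7-0->S8 S7-1->S7 S8-0->S6 S8-1->S0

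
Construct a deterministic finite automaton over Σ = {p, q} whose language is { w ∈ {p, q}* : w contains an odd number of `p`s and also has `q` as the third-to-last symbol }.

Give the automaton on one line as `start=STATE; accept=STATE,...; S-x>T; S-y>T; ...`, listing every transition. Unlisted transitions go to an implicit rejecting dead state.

Build one automaton per condition and run them in lockstep. One (2 states) tracks the count of `p`s modulo 2; the other (15 states) tracks the last 3 symbols read. Each combined state is a pair, one component from each; accept when both components accept. After merging equivalent states the machine shrinks.
A 12-state machine:
       p  q 
>  A   B  C 
   B   A  D 
   C   E  F 
   D   G  H 
   E   A  I 
   F   J  F 
   G   K  C 
   H   G  L 
 * I   G  H 
 * J   A  I 
 * K   A  D 
 * L   G  L 
(> = start, * = accepting)

start=A; accept=I,J,K,L; A-p>B; A-q>C; B-p>A; B-q>D; C-p>E; C-q>F; D-p>G; D-q>H; E-p>A; E-q>I; F-p>J; F-q>F; G-p>K; G-q>C; H-p>G; H-q>L; I-p>G; I-q>H; J-p>A; J-q>I; K-p>A; K-q>D; L-p>G; L-q>L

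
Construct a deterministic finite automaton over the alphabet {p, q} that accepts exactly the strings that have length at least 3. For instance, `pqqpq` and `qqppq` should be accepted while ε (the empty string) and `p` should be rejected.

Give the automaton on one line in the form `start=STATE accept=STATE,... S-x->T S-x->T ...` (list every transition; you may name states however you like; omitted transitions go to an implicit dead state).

We only need to distinguish lengths 0, 1, …, 3, and '>3'. Chain S0 → S1 → S2 → S3 → S4 on every symbol, with S4 looping. Accepting states: {S3, S4}.
5 states suffice.
        p   q  
>  S0   S1  S1 
   S1   S2  S2 
   S2   S3  S3 
 * S3   S4  S4 
 * S4   S4  S4 
(> = start, * = accepting)

start=S0 accept=S3,S4 S0-p->S1 S0-q->S1 S1-p->S2 S1-q->S2 S2-p->S3 S2-q->S3 S3-p->S4 S3-q->S4 S4-p->S4 S4-q->S4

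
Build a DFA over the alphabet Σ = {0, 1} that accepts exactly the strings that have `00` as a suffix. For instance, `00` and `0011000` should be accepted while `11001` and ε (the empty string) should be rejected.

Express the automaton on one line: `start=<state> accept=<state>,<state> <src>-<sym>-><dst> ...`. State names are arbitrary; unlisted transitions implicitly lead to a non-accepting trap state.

start=A accept=C A-0->B A-1->A B-0->C B-1->A C-0->C C-1->A

Remember how much of `00` the current input suffix matches. State A means no match yet; B means the last symbol is `0`; C means the last 2 symbols are `00`. Only C accepts. On a mismatch, fall back to the longest proper suffix that is still a prefix of `00`.
A 3-state machine:
       0  1 
>  A   B  A 
   B   C  A 
 * C   C  A 
(> = start, * = accepting)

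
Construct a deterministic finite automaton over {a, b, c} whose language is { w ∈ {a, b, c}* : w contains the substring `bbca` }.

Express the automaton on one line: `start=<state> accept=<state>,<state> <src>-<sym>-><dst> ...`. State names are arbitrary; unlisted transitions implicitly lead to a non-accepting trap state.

start=S0 accept=S4 S0-a->S0 S0-b->S1 S0-c->S0 S1-a->S0 S1-b->S2 S1-c->S0 S2-a->S0 S2-b->S2 S2-c->S3 S3-a->S4 S3-b->S1 S3-c->S0 S4-a->S4 S4-b->S4 S4-c->S4

States S0..S3 record the length of the longest prefix of `bbca` that matches the current input suffix. Reaching S4 means `bbca` has been seen, and we stay there forever. Accept from S4.
A 5-state machine:
        a   b   c  
>  S0   S0  S1  S0 
   S1   S0  S2  S0 
   S2   S0  S2  S3 
   S3   S4  S1  S0 
 * S4   S4  S4  S4 
(> = start, * = accepting)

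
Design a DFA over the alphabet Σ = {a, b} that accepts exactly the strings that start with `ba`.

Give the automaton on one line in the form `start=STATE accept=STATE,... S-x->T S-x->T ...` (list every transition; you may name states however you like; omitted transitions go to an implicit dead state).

Walk along `ba` while the input agrees: from s0 take `b` to s1, and so on. Any deviation drops to the rejecting sink s3. Once s2 is reached the prefix is confirmed and every continuation is accepted.
With 4 states:
        a   b  
>  s0   s3  s1 
   s1   s2  s3 
 * s2   s2  s2 
   s3   s3  s3 
(> = start, * = accepting)

start=s0 accept=s2 s0-a->s3 s0-b->s1 s1-a->s2 s1-b->s3 s2-a->s2 s2-b->s2 s3-a->s3 s3-b->s3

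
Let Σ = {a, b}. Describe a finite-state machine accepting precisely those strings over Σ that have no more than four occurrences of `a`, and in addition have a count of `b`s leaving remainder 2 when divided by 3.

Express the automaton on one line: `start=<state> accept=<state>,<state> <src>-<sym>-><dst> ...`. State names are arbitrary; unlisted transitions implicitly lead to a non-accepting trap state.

start=q0 accept=q5,q8,q11,q14,q15 q0-a->q1 q0-b->q2 q1-a->q3 q1-b->q4 q2-a->q4 q2-b->q5 q3-a->q6 q3-b->q7 q4-a->q7 q4-b->q8 q5-a->q8 q5-b->q0 q6-a->q9 q6-b->q10 q7-a->q10 q7-b->q11 q8-a->q11 q8-b->q1 q9-a->q12 q9-b->q13 q10-a->q13 q10-b->q14 q11-a->q14 q11-b->q3 q12-a->q12 q12-b->q12 q13-a->q12 q13-b->q15 q14-a->q15 q14-b->q6 q15-a->q12 q15-b->q9

Handle the two conditions separately and then intersect. One (6 states) tracks the count of `a`s, saturating at 5; the other (3 states) tracks the count of `b`s modulo 3. Each combined state is a pair, one component from each; accept when both components accept. Equivalent product states are then merged.
A 16-state machine:
          a    b  
>  q0     q1   q2 
   q1     q3   q4 
   q2     q4   q5 
   q3     q6   q7 
   q4     q7   q8 
 * q5     q8   q0 
   q6     q9  q10 
   q7    q10  q11 
 * q8    q11   q1 
   q9    q12  q13 
   q10   q13  q14 
 * q11   q14   q3 
   q12   q12  q12 
   q13   q12  q15 
 * q14   q15   q6 
 * q15   q12   q9 
(> = start, * = accepting)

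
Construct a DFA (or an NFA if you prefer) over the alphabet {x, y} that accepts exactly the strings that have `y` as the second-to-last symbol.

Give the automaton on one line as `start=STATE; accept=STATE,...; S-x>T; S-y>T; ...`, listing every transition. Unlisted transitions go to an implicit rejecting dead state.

start=q0; accept=q5,q6; q0-x>q1; q0-y>q2; q1-x>q3; q1-y>q4; q2-x>q5; q2-y>q6; q3-x>q3; q3-y>q4; q4-x>q5; q4-y>q6; q5-x>q3; q5-y>q4; q6-x>q5; q6-y>q6

Because acceptance depends on a position counted from the end, the machine has to buffer the most recent 2 symbols. Make each state the string of the last up-to-2 symbols read; on input `x` shift the window left and append `x`. Accept when the buffered window has length 2 and begins with `y`.
7 states suffice.
        x   y  
>  q0   q1  q2 
   q1   q3  q4 
   q2   q5  q6 
   q3   q3  q4 
   q4   q5  q6 
 * q5   q3  q4 
 * q6   q5  q6 
(> = start, * = accepting)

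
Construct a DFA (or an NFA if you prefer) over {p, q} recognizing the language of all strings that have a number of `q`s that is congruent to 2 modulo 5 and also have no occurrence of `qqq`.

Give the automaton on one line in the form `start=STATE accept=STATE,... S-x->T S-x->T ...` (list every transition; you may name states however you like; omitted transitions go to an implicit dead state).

start=s0 accept=s3,s4,s5 s0-p->s0 s0-q->s1 s1-p->s2 s1-q->s3 s2-p->s2 s2-q->s4 s3-p->s5 s3-q->s6 s4-p->s5 s4-q->s7 s5-p->s5 s5-q->s8 s6-p->s6 s6-q->s6 s7-p->s9 s7-q->s6 s8-p->s9 s8-q->s10 s9-p->s9 s9-q->s11 s10-p->s12 s10-q->s6 s11-p->s12 s11-q->s13 s12-p->s12 s12-q->s14 s13-p->s0 s13-q->s6 s14-p->s0 s14-q->s15 s15-p->s2 s15-q->s6

Build one automaton per condition and run them in lockstep. One (5 states) tracks the count of `q`s modulo 5; the other (4 states) tracks partial matches of the forbidden pattern `qqq`. Each combined state is a pair, one component from each; accept when both components accept. After merging equivalent states the machine shrinks.
A 16-state machine:
          p    q  
>  s0     s0   s1 
   s1     s2   s3 
   s2     s2   s4 
 * s3     s5   s6 
 * s4     s5   s7 
 * s5     s5   s8 
   s6     s6   s6 
   s7     s9   s6 
   s8     s9  s10 
   s9     s9  s11 
   s10   s12   s6 
   s11   s12  s13 
   s12   s12  s14 
   s13    s0   s6 
   s14    s0  s15 
   s15    s2   s6 
(> = start, * = accepting)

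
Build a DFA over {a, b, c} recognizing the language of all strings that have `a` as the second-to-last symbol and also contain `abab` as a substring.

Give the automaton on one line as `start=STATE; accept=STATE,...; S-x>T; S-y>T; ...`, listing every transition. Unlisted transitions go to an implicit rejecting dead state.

start=q0; accept=q4,q7; q0-a>q1; q0-b>q0; q0-c>q0; q1-a>q1; q1-b>q2; q1-c>q0; q2-a>q3; q2-b>q0; q2-c>q0; q3-a>q1; q3-b>q4; q3-c>q0; q4-a>q5; q4-b>q6; q4-c>q6; q5-a>q7; q5-b>q4; q5-c>q4; q6-a>q5; q6-b>q6; q6-c>q6; q7-a>q7; q7-b>q4; q7-c>q4

Handle the two conditions separately and then intersect. One (13 states) tracks the last 2 symbols read; the other (5 states) tracks whether and how much of `abab` has been seen. Each combined state is a pair, one component from each; accept when both components accept. After merging equivalent states the machine shrinks.
With 8 states:
        a   b   c  
>  q0   q1  q0  q0 
   q1   q1  q2  q0 
   q2   q3  q0  q0 
   q3   q1  q4  q0 
 * q4   q5  q6  q6 
   q5   q7  q4  q4 
   q6   q5  q6  q6 
 * q7   q7  q4  q4 
(> = start, * = accepting)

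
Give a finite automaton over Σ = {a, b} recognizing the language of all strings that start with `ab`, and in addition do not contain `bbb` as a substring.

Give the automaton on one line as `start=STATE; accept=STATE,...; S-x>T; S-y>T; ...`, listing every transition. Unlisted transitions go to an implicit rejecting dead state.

start=q0; accept=q3,q4,q5; q0-a>q1; q0-b>q2; q1-a>q2; q1-b>q3; q2-a>q2; q2-b>q2; q3-a>q4; q3-b>q5; q4-a>q4; q4-b>q3; q5-a>q4; q5-b>q2

Build one automaton per condition and run them in lockstep. One (4 states) tracks whether the input so far still matches the prefix `ab`; the other (4 states) tracks partial matches of the forbidden pattern `bbb`. Each combined state is a pair, one component from each; accept when both components accept. After merging equivalent states the machine shrinks.
        a   b  
>  q0   q1  q2 
   q1   q2  q3 
   q2   q2  q2 
 * q3   q4  q5 
 * q4   q4  q3 
 * q5   q4  q2 
(> = start, * = accepting)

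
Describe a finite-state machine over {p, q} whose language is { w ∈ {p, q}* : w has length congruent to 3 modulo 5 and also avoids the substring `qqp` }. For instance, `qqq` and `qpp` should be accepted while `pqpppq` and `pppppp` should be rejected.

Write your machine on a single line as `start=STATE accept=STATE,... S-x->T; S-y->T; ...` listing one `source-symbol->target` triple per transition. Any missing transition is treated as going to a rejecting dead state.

start=A; accept=G,H,I; A-p->B; A-q->C; B-p->D; B-q->E; C-p->D; C-q->F; D-p->G; D-q->H; E-p->G; E-q->I; F-p->J; F-q->I; G-p->K; G-q->L; H-p->K; H-q->M; I-p->J; I-q->M; J-p->J; J-q->J; K-p->A; K-q->N; L-p->A; L-q->O; M-p->J; M-q->O; N-p->B; N-q->P; O-p->J; O-q->P; P-p->J; P-q->F

Build one automaton per condition and run them in lockstep. The first has 5 states tracking the input length modulo 5; the second has 4 states tracking partial matches of the forbidden pattern `qqp`. A product state is a pair (one from each), accepting exactly when both do. Minimizing collapses redundant product states.
With 16 states:
       p  q 
>  A   B  C 
   B   D  E 
   C   D  F 
   D   G  H 
   E   G  I 
   F   J  I 
 * G   K  L 
 * H   K  M 
 * I   J  M 
   J   J  J 
   K   A  N 
   L   A  O 
   M   J  O 
   N   B  P 
   O   J  P 
   P   J  F 
(> = start, * = accepting)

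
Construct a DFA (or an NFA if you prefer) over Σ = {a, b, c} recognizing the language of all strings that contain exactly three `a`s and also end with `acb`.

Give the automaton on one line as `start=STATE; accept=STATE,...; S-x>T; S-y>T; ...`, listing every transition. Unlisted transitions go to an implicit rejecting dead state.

Build one automaton per condition and run them in lockstep. The first has 5 states tracking the count of `a`s, saturating at 4; the second has 4 states tracking how much of the suffix `acb` has currently been matched. A product state is a pair (one from each), accepting exactly when both do.
17 states suffice.
          a    b    c  
>  q0     q1   q0   q0 
   q1     q2   q3   q4 
   q2     q5   q6   q7 
   q3     q2   q3   q3 
   q4     q2   q8   q3 
   q5     q9  q10  q11 
   q6     q5   q6   q6 
   q7     q5  q12   q6 
   q8     q2   q3   q3 
   q9     q9  q13  q14 
   q10    q9  q10  q10 
   q11    q9  q15  q10 
   q12    q5   q6   q6 
   q13    q9  q13  q13 
   q14    q9  q16  q13 
 * q15    q9  q10  q10 
   q16    q9  q13  q13 
(> = start, * = accepting)

start=q0; accept=q15; q0-a>q1; q0-b>q0; q0-c>q0; q1-a>q2; q1-b>q3; q1-c>q4; q2-a>q5; q2-b>q6; q2-c>q7; q3-a>q2; q3-b>q3; q3-c>q3; q4-a>q2; q4-b>q8; q4-c>q3; q5-a>q9; q5-b>q10; q5-c>q11; q6-a>q5; q6-b>q6; q6-c>q6; q7-a>q5; q7-b>q12; q7-c>q6; q8-a>q2; q8-b>q3; q8-c>q3; q9-a>q9; q9-b>q13; q9-c>q14; q10-a>q9; q10-b>q10; q10-c>q10; q11-a>q9; q11-b>q15; q11-c>q10; q12-a>q5; q12-b>q6; q12-c>q6; q13-a>q9; q13-b>q13; q13-c>q13; q14-a>q9; q14-b>q16; q14-c>q13; q15-a>q9; q15-b>q10; q15-c>q10; q16-a>q9; q16-b>q13; q16-c>q13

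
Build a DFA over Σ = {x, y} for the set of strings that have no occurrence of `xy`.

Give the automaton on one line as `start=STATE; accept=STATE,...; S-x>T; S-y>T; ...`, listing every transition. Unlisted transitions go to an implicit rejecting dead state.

start=s0; accept=s0,s1; s0-x>s1; s0-y>s0; s1-x>s1; s1-y>s2; s2-x>s2; s2-y>s2

Track partial matches of the forbidden pattern `xy`. State s2 is a dead state reached once `xy` has occurred; every other state accepts. s0 means no part of `xy` is currently matched.
3 states suffice.
        x   y  
>* s0   s1  s0 
 * s1   s1  s2 
   s2   s2  s2 
(> = start, * = accepting)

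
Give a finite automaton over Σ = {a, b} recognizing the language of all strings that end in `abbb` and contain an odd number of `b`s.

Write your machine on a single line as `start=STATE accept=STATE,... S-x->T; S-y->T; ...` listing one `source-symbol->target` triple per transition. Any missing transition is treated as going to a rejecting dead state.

Handle the two conditions separately and then intersect. One (5 states) tracks how much of the suffix `abbb` has currently been matched; the other (2 states) tracks the count of `b`s modulo 2. Each combined state is a pair, one component from each; accept when both components accept.
10 states suffice.
        a   b  
>  q0   q1  q2 
   q1   q1  q3 
   q2   q4  q0 
   q3   q4  q5 
   q4   q4  q6 
   q5   q1  q7 
   q6   q1  q8 
 * q7   q4  q0 
   q8   q4  q9 
   q9   q1  q2 
(> = start, * = accepting)

start=q0; accept=q7; q0-a->q1; q0-b->q2; q1-a->q1; q1-b->q3; q2-a->q4; q2-b->q0; q3-a->q4; q3-b->q5; q4-a->q4; q4-b->q6; q5-a->q1; q5-b->q7; q6-a->q1; q6-b->q8; q7-a->q4; q7-b->q0; q8-a->q4; q8-b->q9; q9-a->q1; q9-b->q2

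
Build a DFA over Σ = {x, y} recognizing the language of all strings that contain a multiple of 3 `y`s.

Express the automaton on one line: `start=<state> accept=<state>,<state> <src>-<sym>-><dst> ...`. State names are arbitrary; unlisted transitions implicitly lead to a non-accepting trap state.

Keep the running count of `y`s modulo 3: each `y` advances along the cycle q0 → q1 → q2 → q0 while other symbols loop. Accept at q0.
A 3-state machine:
        x   y  
>* q0   q0  q1 
   q1   q1  q2 
   q2   q2  q0 
(> = start, * = accepting)

start=q0 accept=q0 q0-x->q0 q0-y->q1 q1-x->q1 q1-y->q2 q2-x->q2 q2-y->q0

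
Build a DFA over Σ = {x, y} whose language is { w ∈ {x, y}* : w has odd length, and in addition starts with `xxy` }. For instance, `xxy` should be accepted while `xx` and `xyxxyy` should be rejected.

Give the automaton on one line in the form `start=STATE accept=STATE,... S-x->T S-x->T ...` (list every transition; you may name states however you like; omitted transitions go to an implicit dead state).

Build one automaton per condition and run them in lockstep. The first has 2 states tracking the input length modulo 2; the second has 5 states tracking whether the input so far still matches the prefix `xxy`. A product state is a pair (one from each), accepting exactly when both do.
7 states suffice.
        x   y  
>  s0   s1  s2 
   s1   s3  s4 
   s2   s4  s4 
   s3   s2  s5 
   s4   s2  s2 
 * s5   s6  s6 
   s6   s5  s5 
(> = start, * = accepting)

start=s0 accept=s5 s0-x->s1 s0-y->s2 s1-x->s3 s1-y->s4 s2-x->s4 s2-y->s4 s3-x->s2 s3-y->s5 s4-x->s2 s4-y->s2 s5-x->s6 s5-y->s6 s6-x->s5 s6-y->s5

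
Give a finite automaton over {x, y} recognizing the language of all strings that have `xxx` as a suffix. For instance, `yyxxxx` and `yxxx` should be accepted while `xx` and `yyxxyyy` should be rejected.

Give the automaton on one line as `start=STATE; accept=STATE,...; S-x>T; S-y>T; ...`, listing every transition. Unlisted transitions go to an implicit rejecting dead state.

Remember how much of `xxx` the current input suffix matches. State q0 means no match yet; q1 means the last symbol is `x`; q2 means the last 2 symbols are `xx`; q3 means the last 3 symbols are `xxx`. Only q3 accepts. On a mismatch, fall back to the longest proper suffix that is still a prefix of `xxx`.
With 4 states:
        x   y  
>  q0   q1  q0 
   q1   q2  q0 
   q2   q3  q0 
 * q3   q3  q0 
(> = start, * = accepting)

start=q0; accept=q3; q0-x>q1; q0-y>q0; q1-x>q2; q1-y>q0; q2-x>q3; q2-y>q0; q3-x>q3; q3-y>q0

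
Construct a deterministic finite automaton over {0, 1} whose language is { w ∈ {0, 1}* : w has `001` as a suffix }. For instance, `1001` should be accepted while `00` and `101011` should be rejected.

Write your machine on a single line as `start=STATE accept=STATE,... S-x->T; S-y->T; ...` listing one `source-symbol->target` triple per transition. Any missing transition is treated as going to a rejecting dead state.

Let each state record the length of the longest suffix of the input read so far that is also a prefix of `001`. S1 means the last symbol is `0`; S2 means the last 2 symbols are `00`; S3 means the last 3 symbols are `001`. Accept only at S3, where the string currently ends in `001`.
A 4-state machine:
        0   1  
>  S0   S1  S0 
   S1   S2  S0 
   S2   S2  S3 
 * S3   S1  S0 
(> = start, * = accepting)

start=S0; accept=S3; S0-0->S1; S0-1->S0; S1-0->S2; S1-1->S0; S2-0->S2; S2-1->S3; S3-0->S1; S3-1->S0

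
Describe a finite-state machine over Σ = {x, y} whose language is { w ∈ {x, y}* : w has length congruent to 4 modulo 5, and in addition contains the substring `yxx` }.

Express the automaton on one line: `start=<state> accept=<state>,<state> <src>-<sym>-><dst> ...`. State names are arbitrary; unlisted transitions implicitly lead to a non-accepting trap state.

Run two small machines in parallel and take their product. The first has 5 states tracking the input length modulo 5; the second has 4 states tracking whether and how much of `yxx` has been seen. A product state is a pair (one from each), accepting exactly when both do.
A 20-state machine:
          x    y  
>  s0     s1   s2 
   s1     s3   s4 
   s2     s5   s4 
   s3     s6   s7 
   s4     s8   s7 
   s5     s9   s7 
   s6    s10  s11 
   s7    s12  s11 
   s8    s13  s11 
   s9    s13  s13 
   s10    s0  s14 
   s11   s15  s14 
   s12   s16  s14 
 * s13   s16  s16 
   s14   s17   s2 
   s15   s18   s2 
   s16   s18  s18 
   s17   s19   s4 
   s18   s19  s19 
   s19    s9   s9 
(> = start, * = accepting)

start=s0 accept=s13 s0-x->s1 s0-y->s2 s1-x->s3 s1-y->s4 s2-x->s5 s2-y->s4 s3-x->s6 s3-y->s7 s4-x->s8 s4-y->s7 s5-x->s9 s5-y->s7 s6-x->s10 s6-y->s11 s7-x->s12 s7-y->s11 s8-x->s13 s8-y->s11 s9-x->s13 s9-y->s13 s10-x->s0 s10-y->s14 s11-x->s15 s11-y->s14 s12-x->s16 s12-y->s14 s13-x->s16 s13-y->s16 s14-x->s17 s14-y->s2 s15-x->s18 s15-y->s2 s16-x->s18 s16-y->s18 s17-x->s19 s17-y->s4 s18-x->s19 s18-y->s19 s19-x->s9 s19-y->s9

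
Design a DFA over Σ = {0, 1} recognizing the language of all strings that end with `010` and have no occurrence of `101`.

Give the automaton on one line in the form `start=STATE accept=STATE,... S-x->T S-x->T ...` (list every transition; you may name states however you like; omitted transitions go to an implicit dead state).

start=q0 accept=q5 q0-0->q1 q0-1->q2 q1-0->q1 q1-1->q3 q2-0->q4 q2-1->q2 q3-0->q5 q3-1->q2 q4-0->q1 q4-1->q6 q5-0->q1 q5-1->q6 q6-0->q7 q6-1->q8 q7-0->q9 q7-1->q6 q8-0->q9 q8-1->q8 q9-0->q9 q9-1->q6

Handle the two conditions separately and then intersect. The first has 4 states tracking how much of the suffix `010` has currently been matched; the second has 4 states tracking partial matches of the forbidden pattern `101`. A product state is a pair (one from each), accepting exactly when both do.
10 states suffice.
        0   1  
>  q0   q1  q2 
   q1   q1  q3 
   q2   q4  q2 
   q3   q5  q2 
   q4   q1  q6 
 * q5   q1  q6 
   q6   q7  q8 
   q7   q9  q6 
   q8   q9  q8 
   q9   q9  q6 
(> = start, * = accepting)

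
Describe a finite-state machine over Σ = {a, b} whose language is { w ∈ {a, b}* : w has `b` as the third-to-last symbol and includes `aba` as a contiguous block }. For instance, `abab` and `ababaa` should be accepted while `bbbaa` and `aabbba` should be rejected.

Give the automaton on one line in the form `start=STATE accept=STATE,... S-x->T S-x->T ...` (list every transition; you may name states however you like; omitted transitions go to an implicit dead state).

start=q0 accept=q15,q16,q20,q21 q0-a->q1 q0-b->q2 q1-a->q3 q1-b->q4 q2-a->q5 q2-b->q6 q3-a->q7 q3-b->q8 q4-a->q9 q4-b->q10 q5-a->q11 q5-b->q12 q6-a->q13 q6-b->q14 q7-a->q7 q7-b->q8 q8-a->q9 q8-b->q10 q9-a->q15 q9-b->q16 q10-a->q13 q10-b->q14 q11-a->q7 q11-b->q8 q12-a->q9 q12-b->q10 q13-a->q11 q13-b->q12 q14-a->q13 q14-b->q14 q15-a->q17 q15-b->q18 q16-a->q9 q16-b->q19 q17-a->q17 q17-b->q18 q18-a->q9 q18-b->q19 q19-a->q20 q19-b->q21 q20-a->q15 q20-b->q16 q21-a->q20 q21-b->q21

Run two small machines in parallel and take their product. One (15 states) tracks the last 3 symbols read; the other (4 states) tracks whether and how much of `aba` has been seen. Each combined state is a pair, one component from each; accept when both components accept.
22 states suffice.
          a    b  
>  q0     q1   q2 
   q1     q3   q4 
   q2     q5   q6 
   q3     q7   q8 
   q4     q9  q10 
   q5    q11  q12 
   q6    q13  q14 
   q7     q7   q8 
   q8     q9  q10 
   q9    q15  q16 
   q10   q13  q14 
   q11    q7   q8 
   q12    q9  q10 
   q13   q11  q12 
   q14   q13  q14 
 * q15   q17  q18 
 * q16    q9  q19 
   q17   q17  q18 
   q18    q9  q19 
   q19   q20  q21 
 * q20   q15  q16 
 * q21   q20  q21 
(> = start, * = accepting)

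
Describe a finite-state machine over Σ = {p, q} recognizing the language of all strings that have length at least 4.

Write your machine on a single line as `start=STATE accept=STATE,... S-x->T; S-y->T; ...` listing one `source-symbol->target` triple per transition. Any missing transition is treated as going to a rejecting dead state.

Count input length up to 5: every symbol moves from S0 toward S5, which means 'more than 4' and absorbs. Accept from {S4, S5}.
A 6-state machine:
        p   q  
>  S0   S1  S1 
   S1   S2  S2 
   S2   S3  S3 
   S3   S4  S4 
 * S4   S5  S5 
 * S5   S5  S5 
(> = start, * = accepting)

start=S0; accept=S4,S5; S0-p->S1; S0-q->S1; S1-p->S2; S1-q->S2; S2-p->S3; S2-q->S3; S3-p->S4; S3-q->S4; S4-p->S5; S4-q->S5; S5-p->S5; S5-q->S5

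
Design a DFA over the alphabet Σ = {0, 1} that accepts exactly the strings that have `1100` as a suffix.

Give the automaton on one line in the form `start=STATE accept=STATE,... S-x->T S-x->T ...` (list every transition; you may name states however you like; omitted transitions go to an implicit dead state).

start=S0 accept=S4 S0-0->S0 S0-1->S1 S1-0->S0 S1-1->S2 S2-0->S3 S2-1->S2 S3-0->S4 S3-1->S1 S4-0->S0 S4-1->S1

Remember how much of `1100` the current input suffix matches. State S0 means no match yet; S1 means the last symbol is `1`; S2 means the last 2 symbols are `11`; S3 means the last 3 symbols are `110`; S4 means the last 4 symbols are `1100`. Only S4 accepts. On a mismatch, fall back to the longest proper suffix that is still a prefix of `1100`.
        0   1  
>  S0   S0  S1 
   S1   S0  S2 
   S2   S3  S2 
   S3   S4  S1 
 * S4   S0  S1 
(> = start, * = accepting)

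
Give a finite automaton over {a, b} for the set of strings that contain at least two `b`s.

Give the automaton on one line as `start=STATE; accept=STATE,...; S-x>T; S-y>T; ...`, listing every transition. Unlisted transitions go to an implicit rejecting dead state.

start=S0; accept=S2,S3; S0-a>S0; S0-b>S1; S1-a>S1; S1-b>S2; S2-a>S2; S2-b>S3; S3-a>S3; S3-b>S3

Only the number of `b`s matters, and only up to 3. Make a chain S0 → S1 → S2 → S3 advanced by each `b` (with S3 absorbing); every other symbol self-loops. The accepting set is {S2, S3}.
        a   b  
>  S0   S0  S1 
   S1   S1  S2 
 * S2   S2  S3 
 * S3   S3  S3 
(> = start, * = accepting)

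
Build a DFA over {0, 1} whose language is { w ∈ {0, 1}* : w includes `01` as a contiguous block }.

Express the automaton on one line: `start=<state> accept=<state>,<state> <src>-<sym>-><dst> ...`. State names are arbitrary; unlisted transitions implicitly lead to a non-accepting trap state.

States q0..q1 record the length of the longest prefix of `01` that matches the current input suffix. Reaching q2 means `01` has been seen, and we stay there forever. Accept from q2.
With 3 states:
        0   1  
>  q0   q1  q0 
   q1   q1  q2 
 * q2   q2  q2 
(> = start, * = accepting)

start=q0 accept=q2 q0-0->q1 q0-1->q0 q1-0->q1 q1-1->q2 q2-0->q2 q2-1->q2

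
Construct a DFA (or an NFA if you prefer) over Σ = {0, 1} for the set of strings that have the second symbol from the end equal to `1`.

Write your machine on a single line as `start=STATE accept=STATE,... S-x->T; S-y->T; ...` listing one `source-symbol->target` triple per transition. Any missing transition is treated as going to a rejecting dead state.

Because acceptance depends on a position counted from the end, the machine has to buffer the most recent 2 symbols. Make each state the string of the last up-to-2 symbols read; on input `x` shift the window left and append `x`. Accept when the buffered window has length 2 and begins with `1`.
With 7 states:
       0  1 
>  A   B  C 
   B   D  E 
   C   F  G 
   D   D  E 
   E   F  G 
 * F   D  E 
 * G   F  G 
(> = start, * = accepting)

start=A; accept=F,G; A-0->B; A-1->C; B-0->D; B-1->E; C-0->F; C-1->G; D-0->D; D-1->E; E-0->F; E-1->G; F-0->D; F-1->E; G-0->F; G-1->G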